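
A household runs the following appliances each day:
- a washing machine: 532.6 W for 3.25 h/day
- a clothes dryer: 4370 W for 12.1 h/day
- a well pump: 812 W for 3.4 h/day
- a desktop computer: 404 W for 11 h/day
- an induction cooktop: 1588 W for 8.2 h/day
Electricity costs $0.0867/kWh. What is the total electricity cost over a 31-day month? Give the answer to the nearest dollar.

$201

washing machine: 532.6 W × 3.25 h × 31 d = 53,659 Wh = 53.66 kWh
clothes dryer: 4370 W × 12.1 h × 31 d = 1,639,187 Wh = 1,639 kWh
well pump: 812 W × 3.4 h × 31 d = 85,585 Wh = 85.58 kWh
desktop computer: 404 W × 11 h × 31 d = 137,764 Wh = 137.8 kWh
induction cooktop: 1588 W × 8.2 h × 31 d = 403,670 Wh = 403.7 kWh
Total energy = 53.66 + 1,639 + 85.58 + 137.8 + 403.7 = 2,320 kWh
Cost = 2,320 kWh × $0.0867 = $201.13 ≈ $201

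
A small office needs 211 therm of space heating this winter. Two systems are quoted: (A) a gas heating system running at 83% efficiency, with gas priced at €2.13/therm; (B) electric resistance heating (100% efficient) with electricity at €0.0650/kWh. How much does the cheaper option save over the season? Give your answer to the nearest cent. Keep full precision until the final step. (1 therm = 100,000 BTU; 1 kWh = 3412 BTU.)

Heat load = 211 therm × 100,000 = 21,100,000 BTU
Gas: input = 21,100,000 / 0.83 = 25,421,687 BTU = 254.2 therm → 254.2 × €2.13 = €541.48
Electric: 21,100,000 BTU / 3412 = 6,184 kWh → × €0.0650 = €401.96
Difference = |€541.48 − €401.96| = €139.52

€139.52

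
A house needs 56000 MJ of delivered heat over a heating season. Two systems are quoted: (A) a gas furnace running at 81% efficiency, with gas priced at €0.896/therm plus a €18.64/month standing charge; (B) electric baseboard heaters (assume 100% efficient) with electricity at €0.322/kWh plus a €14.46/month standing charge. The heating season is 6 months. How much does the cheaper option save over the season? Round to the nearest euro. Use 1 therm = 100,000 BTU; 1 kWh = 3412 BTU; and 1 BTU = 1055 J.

€4397

Heat load = 56000 MJ = 56,000,000,000 J / 1055 = 53,080,569 BTU
Gas: input = 53,080,569 / 0.81 = 65,531,566 BTU = 655.3 therm → 655.3 × €0.896 = €587.16; + 6 × €18.64 standing = €699.00
Electric: 53,080,569 BTU / 3412 = 15,560 kWh → × €0.322 = €5,009.36; + 6 × €14.46 standing = €5,096.12
Difference = |€699.00 − €5,096.12| = €4,397.12 ≈ €4397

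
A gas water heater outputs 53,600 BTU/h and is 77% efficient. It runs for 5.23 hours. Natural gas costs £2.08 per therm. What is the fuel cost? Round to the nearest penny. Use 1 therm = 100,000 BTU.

Heat delivered = 53,600 BTU/h × 5.23 h = 280,328 BTU
Gas input = 280,328 / 0.77 = 364,062 BTU
= 364,062 / 100,000 = 3.641 therm
Cost = 3.641 × £2.08/therm = £7.57

£7.57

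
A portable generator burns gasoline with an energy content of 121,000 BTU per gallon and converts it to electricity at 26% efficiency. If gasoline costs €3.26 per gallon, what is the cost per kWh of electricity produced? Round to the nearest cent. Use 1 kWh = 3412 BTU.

€0.35

Electrical output per gallon = 121,000 BTU × 0.26 / 3412 BTU/kWh = 9.22 kWh
Cost per kWh = €3.26 / 9.22 kWh = €0.354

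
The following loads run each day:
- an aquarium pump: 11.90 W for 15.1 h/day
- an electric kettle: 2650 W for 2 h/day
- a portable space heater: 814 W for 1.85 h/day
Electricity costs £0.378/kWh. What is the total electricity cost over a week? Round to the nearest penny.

aquarium pump: 11.90 W × 15.1 h × 7 d = 1,258 Wh = 1.258 kWh
electric kettle: 2650 W × 2 h × 7 d = 37,100 Wh = 37.1 kWh
portable space heater: 814 W × 1.85 h × 7 d = 10,541 Wh = 10.54 kWh
Total energy = 1.258 + 37.1 + 10.54 = 48.9 kWh
Cost = 48.9 kWh × £0.378 = £18.48

£18.48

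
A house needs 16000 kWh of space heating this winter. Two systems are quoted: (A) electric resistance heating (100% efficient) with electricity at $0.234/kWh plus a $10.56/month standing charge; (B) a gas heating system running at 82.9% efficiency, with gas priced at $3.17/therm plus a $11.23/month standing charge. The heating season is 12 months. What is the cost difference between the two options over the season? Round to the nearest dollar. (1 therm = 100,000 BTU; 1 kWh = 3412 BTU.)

Heat load = 16000 kWh × 3412 = 54,592,000 BTU
Gas: input = 54,592,000 / 0.829 = 65,852,835 BTU = 658.5 therm → 658.5 × $3.17 = $2,087.53; + 12 × $11.23 standing = $2,222.29
Electric: 54,592,000 BTU / 3412 = 16,000 kWh → × $0.234 = $3,744.00; + 12 × $10.56 standing = $3,870.72
Difference = |$2,222.29 − $3,870.72| = $1,648.43 ≈ $1648

$1648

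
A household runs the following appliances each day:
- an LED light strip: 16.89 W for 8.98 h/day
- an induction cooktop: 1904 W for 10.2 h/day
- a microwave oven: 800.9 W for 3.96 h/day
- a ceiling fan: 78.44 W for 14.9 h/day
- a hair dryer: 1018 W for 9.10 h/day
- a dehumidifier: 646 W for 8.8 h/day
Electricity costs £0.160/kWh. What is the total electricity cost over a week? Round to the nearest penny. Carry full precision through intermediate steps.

LED light strip: 16.89 W × 8.98 h × 7 d = 1,062 Wh = 1.062 kWh
induction cooktop: 1904 W × 10.2 h × 7 d = 135,946 Wh = 135.9 kWh
microwave oven: 800.9 W × 3.96 h × 7 d = 22,201 Wh = 22.2 kWh
ceiling fan: 78.44 W × 14.9 h × 7 d = 8,181 Wh = 8.181 kWh
hair dryer: 1018 W × 9.10 h × 7 d = 64,847 Wh = 64.85 kWh
dehumidifier: 646 W × 8.8 h × 7 d = 39,794 Wh = 39.79 kWh
Total energy = 1.062 + 135.9 + 22.2 + 8.181 + 64.85 + 39.79 = 272 kWh
Cost = 272 kWh × £0.160 = £43.52

£43.52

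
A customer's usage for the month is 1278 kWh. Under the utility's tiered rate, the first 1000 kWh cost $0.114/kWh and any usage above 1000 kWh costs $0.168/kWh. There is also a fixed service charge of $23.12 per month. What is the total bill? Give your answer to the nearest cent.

First 1000 kWh × $0.114 = $114.00
Remaining 278 kWh × $0.168 = $46.70
Energy charge = $160.70; + service $23.12 = $183.82

$183.82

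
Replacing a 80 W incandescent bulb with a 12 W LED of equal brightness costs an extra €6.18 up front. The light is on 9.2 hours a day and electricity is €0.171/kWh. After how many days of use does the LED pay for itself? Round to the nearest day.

Power saved = 80 − 12 = 68 W
Daily energy saved = 68 W × 9.2 h = 625.6 Wh = 0.6256 kWh
Daily savings = 0.6256 × €0.171 = €0.1070
Payback = €6.18 / €0.1070 per day = 57.77 days

58 days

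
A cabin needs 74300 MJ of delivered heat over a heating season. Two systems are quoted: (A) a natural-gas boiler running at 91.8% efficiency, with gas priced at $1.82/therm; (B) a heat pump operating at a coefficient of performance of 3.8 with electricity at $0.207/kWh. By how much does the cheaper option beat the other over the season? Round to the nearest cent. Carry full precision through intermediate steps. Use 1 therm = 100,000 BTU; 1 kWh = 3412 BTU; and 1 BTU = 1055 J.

$271.87

Heat load = 74300 MJ = 74,300,000,000 J / 1055 = 70,426,540 BTU
Gas: input = 70,426,540 / 0.918 = 76,717,364 BTU = 767.2 therm → 767.2 × $1.82 = $1,396.26
Heat pump: 70,426,540 BTU / 3412 = 20,640 kWh heat; / 3.8 = 5,432 kWh in → × $0.207 = $1,124.38
Difference = |$1,396.26 − $1,124.38| = $271.87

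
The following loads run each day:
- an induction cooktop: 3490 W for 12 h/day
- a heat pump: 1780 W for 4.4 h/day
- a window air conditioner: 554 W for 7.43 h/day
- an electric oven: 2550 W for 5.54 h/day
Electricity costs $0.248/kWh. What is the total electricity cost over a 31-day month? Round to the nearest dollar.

induction cooktop: 3490 W × 12 h × 31 d = 1,298,280 Wh = 1,298 kWh
heat pump: 1780 W × 4.4 h × 31 d = 242,792 Wh = 242.8 kWh
window air conditioner: 554 W × 7.43 h × 31 d = 127,603 Wh = 127.6 kWh
electric oven: 2550 W × 5.54 h × 31 d = 437,937 Wh = 437.9 kWh
Total energy = 1,298 + 242.8 + 127.6 + 437.9 = 2,107 kWh
Cost = 2,107 kWh × $0.248 = $522.44 ≈ $522

$522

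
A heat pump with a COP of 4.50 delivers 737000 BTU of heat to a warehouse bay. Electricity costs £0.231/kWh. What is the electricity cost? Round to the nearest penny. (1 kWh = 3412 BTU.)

Heat delivered = 737,000 BTU / 3412 = 216 kWh
Electrical input = 216 kWh / 4.50 = 48 kWh
Cost = 48 × £0.231/kWh = £11.09

£11.09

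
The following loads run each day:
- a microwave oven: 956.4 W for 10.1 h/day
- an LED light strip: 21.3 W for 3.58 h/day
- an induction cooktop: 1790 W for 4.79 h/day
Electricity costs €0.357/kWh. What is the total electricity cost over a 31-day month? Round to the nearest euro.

€203

microwave oven: 956.4 W × 10.1 h × 31 d = 299,449 Wh = 299.4 kWh
LED light strip: 21.3 W × 3.58 h × 31 d = 2,364 Wh = 2.364 kWh
induction cooktop: 1790 W × 4.79 h × 31 d = 265,797 Wh = 265.8 kWh
Total energy = 299.4 + 2.364 + 265.8 = 567.6 kWh
Cost = 567.6 kWh × €0.357 = €202.64 ≈ €203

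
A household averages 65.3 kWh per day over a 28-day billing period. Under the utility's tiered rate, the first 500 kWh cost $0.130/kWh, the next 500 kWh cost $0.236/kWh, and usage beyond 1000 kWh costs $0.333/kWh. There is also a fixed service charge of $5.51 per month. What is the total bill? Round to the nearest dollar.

Usage = 65.3 kWh/day × 28 days = 1828.4 kWh
First 500 kWh × $0.130 = $65.00
Next 500 kWh × $0.236 = $118.00
Remaining 828.4 kWh × $0.333 = $275.86
Energy charge = $458.86; + service $5.51 = $464.37 ≈ $464

$464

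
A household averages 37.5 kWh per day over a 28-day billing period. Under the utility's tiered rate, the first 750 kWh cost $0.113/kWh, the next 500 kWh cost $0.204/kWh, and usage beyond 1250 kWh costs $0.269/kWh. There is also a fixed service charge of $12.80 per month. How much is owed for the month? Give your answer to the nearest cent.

$158.75

Usage = 37.5 kWh/day × 28 days = 1050 kWh
First 750 kWh × $0.113 = $84.75
Next 300 kWh × $0.204 = $61.20
Remaining tier: 0 kWh (not reached)
Energy charge = $145.95; + service $12.80 = $158.75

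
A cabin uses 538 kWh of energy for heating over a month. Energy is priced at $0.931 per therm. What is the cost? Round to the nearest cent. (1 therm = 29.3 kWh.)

$17.09

538 kWh × (0.03413 therm/kWh) = 18.36 therm
Cost = 18.36 therm × $0.931/therm = $17.09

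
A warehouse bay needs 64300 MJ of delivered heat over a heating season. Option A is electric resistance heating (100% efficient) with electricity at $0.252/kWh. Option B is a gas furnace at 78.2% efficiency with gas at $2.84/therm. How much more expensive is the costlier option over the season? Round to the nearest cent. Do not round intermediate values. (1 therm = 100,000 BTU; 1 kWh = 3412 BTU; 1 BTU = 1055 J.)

$2287.97

Heat load = 64300 MJ = 64,300,000,000 J / 1055 = 60,947,867 BTU
Gas: input = 60,947,867 / 0.782 = 77,938,449 BTU = 779.4 therm → 779.4 × $2.84 = $2,213.45
Electric: 60,947,867 BTU / 3412 = 17,860 kWh → × $0.252 = $4,501.43
Difference = |$2,213.45 − $4,501.43| = $2,287.97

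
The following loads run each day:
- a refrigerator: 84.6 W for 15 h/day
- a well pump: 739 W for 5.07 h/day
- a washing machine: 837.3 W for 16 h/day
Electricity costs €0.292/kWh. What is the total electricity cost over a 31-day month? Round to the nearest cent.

€166.67

refrigerator: 84.6 W × 15 h × 31 d = 39,339 Wh = 39.34 kWh
well pump: 739 W × 5.07 h × 31 d = 116,149 Wh = 116.1 kWh
washing machine: 837.3 W × 16 h × 31 d = 415,301 Wh = 415.3 kWh
Total energy = 39.34 + 116.1 + 415.3 = 570.8 kWh
Cost = 570.8 kWh × €0.292 = €166.67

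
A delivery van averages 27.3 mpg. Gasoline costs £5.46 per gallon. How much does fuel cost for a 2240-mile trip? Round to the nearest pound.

£448

Fuel = 2240 mi / 27.3 mpg = 82.05 gal
Cost = 82.05 gal × £5.46/gal = £448.00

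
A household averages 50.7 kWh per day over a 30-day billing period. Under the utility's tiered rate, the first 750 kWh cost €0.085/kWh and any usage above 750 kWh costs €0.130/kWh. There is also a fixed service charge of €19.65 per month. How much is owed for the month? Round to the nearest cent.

€183.63

Usage = 50.7 kWh/day × 30 days = 1521 kWh
First 750 kWh × €0.085 = €63.75
Remaining 771 kWh × €0.130 = €100.23
Energy charge = €163.98; + service €19.65 = €183.63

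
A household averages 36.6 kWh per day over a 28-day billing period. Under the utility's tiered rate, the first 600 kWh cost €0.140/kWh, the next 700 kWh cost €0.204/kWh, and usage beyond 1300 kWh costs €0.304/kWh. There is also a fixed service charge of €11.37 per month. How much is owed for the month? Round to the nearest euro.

€182

Usage = 36.6 kWh/day × 28 days = 1024.8 kWh
First 600 kWh × €0.140 = €84.00
Next 424.8 kWh × €0.204 = €86.66
Remaining tier: 0 kWh (not reached)
Energy charge = €170.66; + service €11.37 = €182.03 ≈ €182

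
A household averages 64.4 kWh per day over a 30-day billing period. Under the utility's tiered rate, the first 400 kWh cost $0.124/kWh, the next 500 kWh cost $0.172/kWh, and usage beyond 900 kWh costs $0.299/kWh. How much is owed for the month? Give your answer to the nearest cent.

Usage = 64.4 kWh/day × 30 days = 1932 kWh
First 400 kWh × $0.124 = $49.60
Next 500 kWh × $0.172 = $86.00
Remaining 1032 kWh × $0.299 = $308.57
Total = $444.17

$444.17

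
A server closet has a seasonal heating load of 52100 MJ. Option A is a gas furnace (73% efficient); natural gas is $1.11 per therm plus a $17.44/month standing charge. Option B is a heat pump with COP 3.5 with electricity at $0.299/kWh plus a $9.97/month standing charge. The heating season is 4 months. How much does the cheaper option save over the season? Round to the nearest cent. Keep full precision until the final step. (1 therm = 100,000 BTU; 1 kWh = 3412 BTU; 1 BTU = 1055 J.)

$455.67

Heat load = 52100 MJ = 52,100,000,000 J / 1055 = 49,383,886 BTU
Gas: input = 49,383,886 / 0.73 = 67,649,159 BTU = 676.5 therm → 676.5 × $1.11 = $750.91; + 4 × $17.44 standing = $820.67
Heat pump: 49,383,886 BTU / 3412 = 14,470 kWh heat; / 3.5 = 4,135 kWh in → × $0.299 = $1,236.46; + 4 × $9.97 standing = $1,276.34
Difference = |$820.67 − $1,276.34| = $455.67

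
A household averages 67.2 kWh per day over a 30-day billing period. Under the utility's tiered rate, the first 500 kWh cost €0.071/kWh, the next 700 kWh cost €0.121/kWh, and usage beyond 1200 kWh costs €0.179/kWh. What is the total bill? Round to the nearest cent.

Usage = 67.2 kWh/day × 30 days = 2016 kWh
First 500 kWh × €0.071 = €35.50
Next 700 kWh × €0.121 = €84.70
Remaining 816 kWh × €0.179 = €146.06
Total = €266.26

€266.26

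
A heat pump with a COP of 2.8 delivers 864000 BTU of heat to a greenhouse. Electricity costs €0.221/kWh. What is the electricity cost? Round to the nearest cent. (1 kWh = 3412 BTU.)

€19.99

Heat delivered = 864,000 BTU / 3412 = 253.2 kWh
Electrical input = 253.2 kWh / 2.8 = 90.44 kWh
Cost = 90.44 × €0.221/kWh = €19.99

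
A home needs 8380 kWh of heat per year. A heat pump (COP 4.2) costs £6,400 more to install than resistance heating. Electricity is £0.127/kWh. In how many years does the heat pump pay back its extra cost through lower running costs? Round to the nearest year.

8 years

Resistance: 8380 kWh × £0.127 = £1,064.26/yr
Heat pump: 8380 / 4.2 = 1995 kWh in → × £0.127 = £253.40/yr
Annual savings = £810.86
Payback = £6,400 / £810.86 = 7.89 years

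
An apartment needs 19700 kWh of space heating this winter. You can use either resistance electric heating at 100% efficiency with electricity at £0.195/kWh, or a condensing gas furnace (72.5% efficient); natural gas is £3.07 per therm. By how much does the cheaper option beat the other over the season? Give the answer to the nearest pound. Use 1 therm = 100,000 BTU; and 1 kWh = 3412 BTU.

£995

Heat load = 19700 kWh × 3412 = 67,216,400 BTU
Gas: input = 67,216,400 / 0.725 = 92,712,276 BTU = 927.1 therm → 927.1 × £3.07 = £2,846.27
Electric: 67,216,400 BTU / 3412 = 19,700 kWh → × £0.195 = £3,841.50
Difference = |£2,846.27 − £3,841.50| = £995.23 ≈ £995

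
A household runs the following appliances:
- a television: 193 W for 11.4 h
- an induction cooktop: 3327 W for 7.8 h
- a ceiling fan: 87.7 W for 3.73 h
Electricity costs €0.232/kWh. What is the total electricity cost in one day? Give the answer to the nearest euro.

€7

television: 193 W × 11.4 h = 2,200 Wh = 2.2 kWh
induction cooktop: 3327 W × 7.8 h = 25,951 Wh = 25.95 kWh
ceiling fan: 87.7 W × 3.73 h = 327 Wh = 0.3271 kWh
Total energy = 2.2 + 25.95 + 0.3271 = 28.48 kWh
Cost = 28.48 kWh × €0.232 = €6.61 ≈ €7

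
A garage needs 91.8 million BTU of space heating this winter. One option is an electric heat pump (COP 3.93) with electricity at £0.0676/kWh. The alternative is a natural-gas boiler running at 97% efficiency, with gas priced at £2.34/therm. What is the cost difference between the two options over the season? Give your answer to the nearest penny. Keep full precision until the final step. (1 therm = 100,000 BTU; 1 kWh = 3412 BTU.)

Heat load = 91.8 × 10⁶ BTU = 91,800,000 BTU
Gas: input = 91,800,000 / 0.97 = 94,639,175 BTU = 946.4 therm → 946.4 × £2.34 = £2,214.56
Heat pump: 91,800,000 BTU / 3412 = 26,910 kWh heat; / 3.93 = 6,846 kWh in → × £0.0676 = £462.79
Difference = |£2,214.56 − £462.79| = £1,751.76

£1751.76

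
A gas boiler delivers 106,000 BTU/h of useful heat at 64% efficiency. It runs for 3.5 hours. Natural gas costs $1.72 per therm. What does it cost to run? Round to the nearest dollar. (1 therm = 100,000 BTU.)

$10

Heat delivered = 106,000 BTU/h × 3.5 h = 371,000 BTU
Gas input = 371,000 / 0.64 = 579,688 BTU
= 579,688 / 100,000 = 5.797 therm
Cost = 5.797 × $1.72/therm = $9.97 ≈ $10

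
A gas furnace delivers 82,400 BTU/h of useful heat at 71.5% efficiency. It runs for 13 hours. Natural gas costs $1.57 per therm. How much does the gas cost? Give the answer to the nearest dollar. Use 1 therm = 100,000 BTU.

Heat delivered = 82,400 BTU/h × 13 h = 1,071,200 BTU
Gas input = 1,071,200 / 0.715 = 1,498,182 BTU
= 1,498,182 / 100,000 = 14.98 therm
Cost = 14.98 × $1.57/therm = $23.52 ≈ $24

$24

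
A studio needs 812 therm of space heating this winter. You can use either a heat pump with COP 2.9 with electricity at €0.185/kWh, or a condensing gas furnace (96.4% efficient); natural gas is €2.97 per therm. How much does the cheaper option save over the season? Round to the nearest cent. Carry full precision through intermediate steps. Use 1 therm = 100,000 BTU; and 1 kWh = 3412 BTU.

€983.53

Heat load = 812 therm × 100,000 = 81,200,000 BTU
Gas: input = 81,200,000 / 0.964 = 84,232,365 BTU = 842.3 therm → 842.3 × €2.97 = €2,501.70
Heat pump: 81,200,000 BTU / 3412 = 23,800 kWh heat; / 2.9 = 8,206 kWh in → × €0.185 = €1,518.17
Difference = |€2,501.70 − €1,518.17| = €983.53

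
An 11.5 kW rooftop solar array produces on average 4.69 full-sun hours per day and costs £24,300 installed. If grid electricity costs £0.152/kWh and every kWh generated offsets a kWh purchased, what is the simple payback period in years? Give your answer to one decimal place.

8.1 years

Daily generation = 11.5 kW × 4.69 h = 53.94 kWh
Annual generation = 53.94 × 365 = 19686 kWh
Annual savings = 19686 × £0.152 = £2,992.31
Payback = £24,300 / £2,992.31 = 8.12 years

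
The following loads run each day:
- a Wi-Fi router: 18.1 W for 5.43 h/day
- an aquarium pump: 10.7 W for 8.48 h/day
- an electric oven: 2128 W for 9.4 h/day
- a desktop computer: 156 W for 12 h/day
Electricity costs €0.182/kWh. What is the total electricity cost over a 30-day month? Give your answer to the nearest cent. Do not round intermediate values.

Wi-Fi router: 18.1 W × 5.43 h × 30 d = 2,948 Wh = 2.948 kWh
aquarium pump: 10.7 W × 8.48 h × 30 d = 2,722 Wh = 2.722 kWh
electric oven: 2128 W × 9.4 h × 30 d = 600,096 Wh = 600.1 kWh
desktop computer: 156 W × 12 h × 30 d = 56,160 Wh = 56.16 kWh
Total energy = 2.948 + 2.722 + 600.1 + 56.16 = 661.9 kWh
Cost = 661.9 kWh × €0.182 = €120.47

€120.47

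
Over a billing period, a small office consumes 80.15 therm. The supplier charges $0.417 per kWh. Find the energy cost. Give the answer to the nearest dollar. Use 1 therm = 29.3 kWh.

80.15 therm × (29.3 kWh/therm) = 2,348 kWh
Cost = 2,348 kWh × $0.417/kWh = $979.28 ≈ $979

$979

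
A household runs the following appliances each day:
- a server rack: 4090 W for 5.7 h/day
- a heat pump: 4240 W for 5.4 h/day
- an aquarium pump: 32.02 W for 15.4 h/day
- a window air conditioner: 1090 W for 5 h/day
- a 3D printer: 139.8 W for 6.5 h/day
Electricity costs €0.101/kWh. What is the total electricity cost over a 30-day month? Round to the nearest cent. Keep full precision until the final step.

server rack: 4090 W × 5.7 h × 30 d = 699,390 Wh = 699.4 kWh
heat pump: 4240 W × 5.4 h × 30 d = 686,880 Wh = 686.9 kWh
aquarium pump: 32.02 W × 15.4 h × 30 d = 14,793 Wh = 14.79 kWh
window air conditioner: 1090 W × 5 h × 30 d = 163,500 Wh = 163.5 kWh
3D printer: 139.8 W × 6.5 h × 30 d = 27,261 Wh = 27.26 kWh
Total energy = 699.4 + 686.9 + 14.79 + 163.5 + 27.26 = 1,592 kWh
Cost = 1,592 kWh × €0.101 = €160.77

€160.77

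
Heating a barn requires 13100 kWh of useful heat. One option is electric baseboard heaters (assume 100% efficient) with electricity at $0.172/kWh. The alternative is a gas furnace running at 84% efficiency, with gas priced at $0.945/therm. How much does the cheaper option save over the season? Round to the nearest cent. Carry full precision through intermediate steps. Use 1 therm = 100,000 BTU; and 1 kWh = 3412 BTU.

$1750.36

Heat load = 13100 kWh × 3412 = 44,697,200 BTU
Gas: input = 44,697,200 / 0.84 = 53,210,952 BTU = 532.1 therm → 532.1 × $0.945 = $502.84
Electric: 44,697,200 BTU / 3412 = 13,100 kWh → × $0.172 = $2,253.20
Difference = |$502.84 − $2,253.20| = $1,750.36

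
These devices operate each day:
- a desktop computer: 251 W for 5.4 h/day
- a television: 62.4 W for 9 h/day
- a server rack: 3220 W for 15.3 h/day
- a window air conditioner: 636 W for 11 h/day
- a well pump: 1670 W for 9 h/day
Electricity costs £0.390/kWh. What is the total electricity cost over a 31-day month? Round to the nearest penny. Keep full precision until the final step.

£885.10

desktop computer: 251 W × 5.4 h × 31 d = 42,017 Wh = 42.02 kWh
television: 62.4 W × 9 h × 31 d = 17,410 Wh = 17.41 kWh
server rack: 3220 W × 15.3 h × 31 d = 1,527,246 Wh = 1,527 kWh
window air conditioner: 636 W × 11 h × 31 d = 216,876 Wh = 216.9 kWh
well pump: 1670 W × 9 h × 31 d = 465,930 Wh = 465.9 kWh
Total energy = 42.02 + 17.41 + 1,527 + 216.9 + 465.9 = 2,269 kWh
Cost = 2,269 kWh × £0.390 = £885.10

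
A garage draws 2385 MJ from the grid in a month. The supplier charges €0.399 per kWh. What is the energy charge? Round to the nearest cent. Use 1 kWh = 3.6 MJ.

2385 MJ × (0.27778 kWh/MJ) = 662.5 kWh
Cost = 662.5 kWh × €0.399/kWh = €264.34

€264.34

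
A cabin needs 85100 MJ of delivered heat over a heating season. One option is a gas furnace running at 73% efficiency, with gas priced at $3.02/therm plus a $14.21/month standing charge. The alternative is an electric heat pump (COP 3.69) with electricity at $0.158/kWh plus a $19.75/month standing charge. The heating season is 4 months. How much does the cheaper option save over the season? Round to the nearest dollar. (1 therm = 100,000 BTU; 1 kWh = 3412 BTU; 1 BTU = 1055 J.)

$2303

Heat load = 85100 MJ = 85,100,000,000 J / 1055 = 80,663,507 BTU
Gas: input = 80,663,507 / 0.73 = 110,497,955 BTU = 1,105 therm → 1,105 × $3.02 = $3,337.04; + 4 × $14.21 standing = $3,393.88
Heat pump: 80,663,507 BTU / 3412 = 23,640 kWh heat; / 3.69 = 6,407 kWh in → × $0.158 = $1,012.28; + 4 × $19.75 standing = $1,091.28
Difference = |$3,393.88 − $1,091.28| = $2,302.60 ≈ $2303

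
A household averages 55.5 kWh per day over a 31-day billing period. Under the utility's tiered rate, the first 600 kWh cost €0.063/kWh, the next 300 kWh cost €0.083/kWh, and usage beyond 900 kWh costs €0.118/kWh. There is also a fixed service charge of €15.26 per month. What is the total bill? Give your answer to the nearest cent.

€174.78

Usage = 55.5 kWh/day × 31 days = 1720.5 kWh
First 600 kWh × €0.063 = €37.80
Next 300 kWh × €0.083 = €24.90
Remaining 820.5 kWh × €0.118 = €96.82
Energy charge = €159.52; + service €15.26 = €174.78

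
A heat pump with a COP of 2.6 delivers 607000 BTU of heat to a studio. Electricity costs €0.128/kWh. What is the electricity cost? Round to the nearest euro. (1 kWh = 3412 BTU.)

€9

Heat delivered = 607,000 BTU / 3412 = 177.9 kWh
Electrical input = 177.9 kWh / 2.6 = 68.42 kWh
Cost = 68.42 × €0.128/kWh = €8.76 ≈ €9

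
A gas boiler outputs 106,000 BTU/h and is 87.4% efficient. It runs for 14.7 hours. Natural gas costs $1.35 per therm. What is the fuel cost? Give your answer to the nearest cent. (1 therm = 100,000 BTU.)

Heat delivered = 106,000 BTU/h × 14.7 h = 1,558,200 BTU
Gas input = 1,558,200 / 0.874 = 1,782,838 BTU
= 1,782,838 / 100,000 = 17.83 therm
Cost = 17.83 × $1.35/therm = $24.07

$24.07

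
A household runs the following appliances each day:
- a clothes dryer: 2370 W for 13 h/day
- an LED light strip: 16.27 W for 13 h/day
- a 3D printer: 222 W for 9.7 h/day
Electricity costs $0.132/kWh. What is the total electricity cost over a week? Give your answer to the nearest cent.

clothes dryer: 2370 W × 13 h × 7 d = 215,670 Wh = 215.7 kWh
LED light strip: 16.27 W × 13 h × 7 d = 1,481 Wh = 1.481 kWh
3D printer: 222 W × 9.7 h × 7 d = 15,074 Wh = 15.07 kWh
Total energy = 215.7 + 1.481 + 15.07 = 232.2 kWh
Cost = 232.2 kWh × $0.132 = $30.65

$30.65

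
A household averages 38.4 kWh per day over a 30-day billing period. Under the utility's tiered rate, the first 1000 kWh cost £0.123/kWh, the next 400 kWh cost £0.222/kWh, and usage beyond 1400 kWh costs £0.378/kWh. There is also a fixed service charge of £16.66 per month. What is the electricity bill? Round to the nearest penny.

Usage = 38.4 kWh/day × 30 days = 1152 kWh
First 1000 kWh × £0.123 = £123.00
Next 152 kWh × £0.222 = £33.74
Remaining tier: 0 kWh (not reached)
Energy charge = £156.74; + service £16.66 = £173.40

£173.40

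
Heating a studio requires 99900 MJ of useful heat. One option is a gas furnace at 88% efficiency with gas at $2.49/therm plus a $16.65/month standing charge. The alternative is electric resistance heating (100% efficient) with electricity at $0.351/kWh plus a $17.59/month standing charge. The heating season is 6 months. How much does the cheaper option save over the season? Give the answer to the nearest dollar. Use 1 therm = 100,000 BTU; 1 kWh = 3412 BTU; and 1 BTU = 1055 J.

Heat load = 99900 MJ = 99,900,000,000 J / 1055 = 94,691,943 BTU
Gas: input = 94,691,943 / 0.88 = 107,604,481 BTU = 1,076 therm → 1,076 × $2.49 = $2,679.35; + 6 × $16.65 standing = $2,779.25
Electric: 94,691,943 BTU / 3412 = 27,750 kWh → × $0.351 = $9,741.17; + 6 × $17.59 standing = $9,846.71
Difference = |$2,779.25 − $9,846.71| = $7,067.46 ≈ $7067

$7067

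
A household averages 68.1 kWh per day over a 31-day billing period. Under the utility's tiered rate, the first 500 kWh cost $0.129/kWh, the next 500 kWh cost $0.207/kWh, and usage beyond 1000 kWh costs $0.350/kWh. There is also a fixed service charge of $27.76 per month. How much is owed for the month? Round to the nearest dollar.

Usage = 68.1 kWh/day × 31 days = 2111.1 kWh
First 500 kWh × $0.129 = $64.50
Next 500 kWh × $0.207 = $103.50
Remaining 1111.1 kWh × $0.350 = $388.88
Energy charge = $556.88; + service $27.76 = $584.64 ≈ $585

$585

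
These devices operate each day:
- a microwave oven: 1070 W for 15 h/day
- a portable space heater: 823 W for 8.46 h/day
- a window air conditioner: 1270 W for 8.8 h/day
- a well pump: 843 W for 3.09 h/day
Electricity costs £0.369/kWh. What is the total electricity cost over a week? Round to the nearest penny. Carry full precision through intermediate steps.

microwave oven: 1070 W × 15 h × 7 d = 112,350 Wh = 112.3 kWh
portable space heater: 823 W × 8.46 h × 7 d = 48,738 Wh = 48.74 kWh
window air conditioner: 1270 W × 8.8 h × 7 d = 78,232 Wh = 78.23 kWh
well pump: 843 W × 3.09 h × 7 d = 18,234 Wh = 18.23 kWh
Total energy = 112.3 + 48.74 + 78.23 + 18.23 = 257.6 kWh
Cost = 257.6 kWh × £0.369 = £95.04

£95.04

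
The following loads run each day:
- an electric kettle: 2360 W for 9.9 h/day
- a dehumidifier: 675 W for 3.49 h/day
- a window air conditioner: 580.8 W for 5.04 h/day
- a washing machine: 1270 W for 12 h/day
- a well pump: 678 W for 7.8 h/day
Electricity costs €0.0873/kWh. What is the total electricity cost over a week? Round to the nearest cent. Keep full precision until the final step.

electric kettle: 2360 W × 9.9 h × 7 d = 163,548 Wh = 163.5 kWh
dehumidifier: 675 W × 3.49 h × 7 d = 16,490 Wh = 16.49 kWh
window air conditioner: 580.8 W × 5.04 h × 7 d = 20,491 Wh = 20.49 kWh
washing machine: 1270 W × 12 h × 7 d = 106,680 Wh = 106.7 kWh
well pump: 678 W × 7.8 h × 7 d = 37,019 Wh = 37.02 kWh
Total energy = 163.5 + 16.49 + 20.49 + 106.7 + 37.02 = 344.2 kWh
Cost = 344.2 kWh × €0.0873 = €30.05

€30.05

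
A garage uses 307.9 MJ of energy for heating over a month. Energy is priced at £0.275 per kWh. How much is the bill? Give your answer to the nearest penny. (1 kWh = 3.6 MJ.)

£23.52

307.9 MJ × (0.27778 kWh/MJ) = 85.53 kWh
Cost = 85.53 kWh × £0.275/kWh = £23.52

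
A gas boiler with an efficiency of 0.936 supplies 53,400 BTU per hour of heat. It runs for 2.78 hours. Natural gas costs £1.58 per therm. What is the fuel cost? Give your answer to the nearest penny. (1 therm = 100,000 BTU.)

Heat delivered = 53,400 BTU/h × 2.78 h = 148,452 BTU
Gas input = 148,452 / 0.936 = 158,603 BTU
= 158,603 / 100,000 = 1.586 therm
Cost = 1.586 × £1.58/therm = £2.51

£2.51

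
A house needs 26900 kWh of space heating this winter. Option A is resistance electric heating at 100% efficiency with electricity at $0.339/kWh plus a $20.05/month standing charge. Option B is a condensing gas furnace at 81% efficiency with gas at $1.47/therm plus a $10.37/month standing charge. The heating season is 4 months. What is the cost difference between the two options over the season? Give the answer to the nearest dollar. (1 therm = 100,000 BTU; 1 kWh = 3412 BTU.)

$7492

Heat load = 26900 kWh × 3412 = 91,782,800 BTU
Gas: input = 91,782,800 / 0.81 = 113,312,099 BTU = 1,133 therm → 1,133 × $1.47 = $1,665.69; + 4 × $10.37 standing = $1,707.17
Electric: 91,782,800 BTU / 3412 = 26,900 kWh → × $0.339 = $9,119.10; + 4 × $20.05 standing = $9,199.30
Difference = |$1,707.17 − $9,199.30| = $7,492.13 ≈ $7492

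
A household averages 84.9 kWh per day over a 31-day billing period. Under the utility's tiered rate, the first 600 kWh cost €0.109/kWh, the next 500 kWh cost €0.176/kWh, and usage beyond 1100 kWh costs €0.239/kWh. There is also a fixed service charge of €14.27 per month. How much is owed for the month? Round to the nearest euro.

Usage = 84.9 kWh/day × 31 days = 2631.9 kWh
First 600 kWh × €0.109 = €65.40
Next 500 kWh × €0.176 = €88.00
Remaining 1531.9 kWh × €0.239 = €366.12
Energy charge = €519.52; + service €14.27 = €533.79 ≈ €534

€534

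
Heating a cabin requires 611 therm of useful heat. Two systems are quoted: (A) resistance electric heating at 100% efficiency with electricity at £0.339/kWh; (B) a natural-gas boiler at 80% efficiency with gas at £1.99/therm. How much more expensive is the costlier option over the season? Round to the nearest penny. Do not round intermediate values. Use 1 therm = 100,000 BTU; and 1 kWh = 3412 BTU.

£4550.74

Heat load = 611 therm × 100,000 = 61,100,000 BTU
Gas: input = 61,100,000 / 0.80 = 76,375,000 BTU = 763.8 therm → 763.8 × £1.99 = £1,519.86
Electric: 61,100,000 BTU / 3412 = 17,910 kWh → × £0.339 = £6,070.60
Difference = |£1,519.86 − £6,070.60| = £4,550.74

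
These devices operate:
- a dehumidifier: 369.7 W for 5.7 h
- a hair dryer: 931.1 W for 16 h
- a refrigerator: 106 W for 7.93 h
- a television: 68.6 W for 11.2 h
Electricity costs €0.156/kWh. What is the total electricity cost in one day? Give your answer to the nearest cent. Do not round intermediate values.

dehumidifier: 369.7 W × 5.7 h = 2,107 Wh = 2.107 kWh
hair dryer: 931.1 W × 16 h = 14,898 Wh = 14.9 kWh
refrigerator: 106 W × 7.93 h = 841 Wh = 0.8406 kWh
television: 68.6 W × 11.2 h = 768 Wh = 0.7683 kWh
Total energy = 2.107 + 14.9 + 0.8406 + 0.7683 = 18.61 kWh
Cost = 18.61 kWh × €0.156 = €2.90

€2.90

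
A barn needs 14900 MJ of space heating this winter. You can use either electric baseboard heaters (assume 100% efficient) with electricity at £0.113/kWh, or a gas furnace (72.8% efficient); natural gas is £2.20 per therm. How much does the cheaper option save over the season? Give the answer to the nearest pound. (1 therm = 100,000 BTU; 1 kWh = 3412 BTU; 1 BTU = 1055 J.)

£41

Heat load = 14900 MJ = 14,900,000,000 J / 1055 = 14,123,223 BTU
Gas: input = 14,123,223 / 0.728 = 19,400,031 BTU = 194 therm → 194 × £2.20 = £426.80
Electric: 14,123,223 BTU / 3412 = 4,139 kWh → × £0.113 = £467.74
Difference = |£426.80 − £467.74| = £40.94 ≈ £41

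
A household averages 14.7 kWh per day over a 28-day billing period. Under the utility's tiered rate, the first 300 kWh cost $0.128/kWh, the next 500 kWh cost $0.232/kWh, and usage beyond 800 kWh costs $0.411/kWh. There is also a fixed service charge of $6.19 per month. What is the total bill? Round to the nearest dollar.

Usage = 14.7 kWh/day × 28 days = 411.6 kWh
First 300 kWh × $0.128 = $38.40
Next 111.6 kWh × $0.232 = $25.89
Remaining tier: 0 kWh (not reached)
Energy charge = $64.29; + service $6.19 = $70.48 ≈ $70

$70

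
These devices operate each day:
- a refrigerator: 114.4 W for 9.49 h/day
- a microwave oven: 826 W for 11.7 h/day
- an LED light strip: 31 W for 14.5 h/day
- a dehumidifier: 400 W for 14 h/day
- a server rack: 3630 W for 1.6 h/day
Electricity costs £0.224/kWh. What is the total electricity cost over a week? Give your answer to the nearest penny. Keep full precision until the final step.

refrigerator: 114.4 W × 9.49 h × 7 d = 7,600 Wh = 7.6 kWh
microwave oven: 826 W × 11.7 h × 7 d = 67,649 Wh = 67.65 kWh
LED light strip: 31 W × 14.5 h × 7 d = 3,146 Wh = 3.147 kWh
dehumidifier: 400 W × 14 h × 7 d = 39,200 Wh = 39.2 kWh
server rack: 3630 W × 1.6 h × 7 d = 40,656 Wh = 40.66 kWh
Total energy = 7.6 + 67.65 + 3.147 + 39.2 + 40.66 = 158.3 kWh
Cost = 158.3 kWh × £0.224 = £35.45

£35.45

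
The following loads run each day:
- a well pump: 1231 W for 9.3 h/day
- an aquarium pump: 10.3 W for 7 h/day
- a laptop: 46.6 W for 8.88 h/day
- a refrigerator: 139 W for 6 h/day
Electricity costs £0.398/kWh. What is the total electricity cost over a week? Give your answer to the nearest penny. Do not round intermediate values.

well pump: 1231 W × 9.3 h × 7 d = 80,138 Wh = 80.14 kWh
aquarium pump: 10.3 W × 7 h × 7 d = 505 Wh = 0.5047 kWh
laptop: 46.6 W × 8.88 h × 7 d = 2,897 Wh = 2.897 kWh
refrigerator: 139 W × 6 h × 7 d = 5,838 Wh = 5.838 kWh
Total energy = 80.14 + 0.5047 + 2.897 + 5.838 = 89.38 kWh
Cost = 89.38 kWh × £0.398 = £35.57

£35.57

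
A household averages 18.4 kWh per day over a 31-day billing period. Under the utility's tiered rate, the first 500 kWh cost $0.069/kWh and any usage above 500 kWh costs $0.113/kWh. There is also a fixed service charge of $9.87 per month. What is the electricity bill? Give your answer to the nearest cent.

Usage = 18.4 kWh/day × 31 days = 570.4 kWh
First 500 kWh × $0.069 = $34.50
Remaining 70.4 kWh × $0.113 = $7.96
Energy charge = $42.46; + service $9.87 = $52.33

$52.33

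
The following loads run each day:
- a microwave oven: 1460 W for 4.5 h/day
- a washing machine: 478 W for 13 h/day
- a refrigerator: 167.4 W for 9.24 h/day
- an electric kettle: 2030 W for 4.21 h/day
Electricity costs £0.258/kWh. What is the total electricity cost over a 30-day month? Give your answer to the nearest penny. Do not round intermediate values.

£177.07

microwave oven: 1460 W × 4.5 h × 30 d = 197,100 Wh = 197.1 kWh
washing machine: 478 W × 13 h × 30 d = 186,420 Wh = 186.4 kWh
refrigerator: 167.4 W × 9.24 h × 30 d = 46,403 Wh = 46.4 kWh
electric kettle: 2030 W × 4.21 h × 30 d = 256,389 Wh = 256.4 kWh
Total energy = 197.1 + 186.4 + 46.4 + 256.4 = 686.3 kWh
Cost = 686.3 kWh × £0.258 = £177.07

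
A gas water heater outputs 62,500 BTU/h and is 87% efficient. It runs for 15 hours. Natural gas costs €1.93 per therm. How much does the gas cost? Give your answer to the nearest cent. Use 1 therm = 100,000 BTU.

Heat delivered = 62,500 BTU/h × 15 h = 937,500 BTU
Gas input = 937,500 / 0.87 = 1,077,586 BTU
= 1,077,586 / 100,000 = 10.78 therm
Cost = 10.78 × €1.93/therm = €20.80

€20.80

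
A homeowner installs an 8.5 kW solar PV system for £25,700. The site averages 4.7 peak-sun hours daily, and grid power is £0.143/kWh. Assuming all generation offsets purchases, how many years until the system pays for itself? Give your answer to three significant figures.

12.3 years

Daily generation = 8.5 kW × 4.7 h = 39.95 kWh
Annual generation = 39.95 × 365 = 14582 kWh
Annual savings = 14582 × £0.143 = £2,085.19
Payback = £25,700 / £2,085.19 = 12.3 years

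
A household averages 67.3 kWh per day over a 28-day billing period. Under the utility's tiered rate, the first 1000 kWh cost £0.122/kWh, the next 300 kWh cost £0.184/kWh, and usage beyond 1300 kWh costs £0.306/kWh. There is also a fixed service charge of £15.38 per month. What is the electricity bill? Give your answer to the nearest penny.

£371.41

Usage = 67.3 kWh/day × 28 days = 1884.4 kWh
First 1000 kWh × £0.122 = £122.00
Next 300 kWh × £0.184 = £55.20
Remaining 584.4 kWh × £0.306 = £178.83
Energy charge = £356.03; + service £15.38 = £371.41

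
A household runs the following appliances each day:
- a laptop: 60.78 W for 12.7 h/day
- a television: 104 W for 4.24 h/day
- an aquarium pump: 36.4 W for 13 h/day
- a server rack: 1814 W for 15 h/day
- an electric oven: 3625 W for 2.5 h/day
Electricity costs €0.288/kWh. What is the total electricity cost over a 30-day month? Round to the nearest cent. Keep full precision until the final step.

€327.96

laptop: 60.78 W × 12.7 h × 30 d = 23,157 Wh = 23.16 kWh
television: 104 W × 4.24 h × 30 d = 13,229 Wh = 13.23 kWh
aquarium pump: 36.4 W × 13 h × 30 d = 14,196 Wh = 14.2 kWh
server rack: 1814 W × 15 h × 30 d = 816,300 Wh = 816.3 kWh
electric oven: 3625 W × 2.5 h × 30 d = 271,875 Wh = 271.9 kWh
Total energy = 23.16 + 13.23 + 14.2 + 816.3 + 271.9 = 1,139 kWh
Cost = 1,139 kWh × €0.288 = €327.96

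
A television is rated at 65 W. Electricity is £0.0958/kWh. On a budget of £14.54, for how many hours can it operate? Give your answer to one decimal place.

Energy budget = £14.54 / £0.0958 per kWh = 151.8 kWh = 151,775 Wh
Runtime = 151,775 Wh / 65 W = 2,335 h

2335.0 h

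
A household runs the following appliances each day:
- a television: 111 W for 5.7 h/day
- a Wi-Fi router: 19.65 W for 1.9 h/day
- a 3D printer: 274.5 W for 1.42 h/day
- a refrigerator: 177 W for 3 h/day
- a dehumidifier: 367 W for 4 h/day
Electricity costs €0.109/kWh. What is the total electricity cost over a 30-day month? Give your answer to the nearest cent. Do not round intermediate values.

television: 111 W × 5.7 h × 30 d = 18,981 Wh = 18.98 kWh
Wi-Fi router: 19.65 W × 1.9 h × 30 d = 1,120 Wh = 1.12 kWh
3D printer: 274.5 W × 1.42 h × 30 d = 11,694 Wh = 11.69 kWh
refrigerator: 177 W × 3 h × 30 d = 15,930 Wh = 15.93 kWh
dehumidifier: 367 W × 4 h × 30 d = 44,040 Wh = 44.04 kWh
Total energy = 18.98 + 1.12 + 11.69 + 15.93 + 44.04 = 91.76 kWh
Cost = 91.76 kWh × €0.109 = €10.00

€10.00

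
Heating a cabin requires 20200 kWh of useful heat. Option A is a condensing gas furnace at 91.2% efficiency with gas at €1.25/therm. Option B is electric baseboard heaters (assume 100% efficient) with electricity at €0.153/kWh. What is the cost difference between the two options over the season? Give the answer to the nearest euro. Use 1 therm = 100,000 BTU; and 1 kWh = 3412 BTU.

Heat load = 20200 kWh × 3412 = 68,922,400 BTU
Gas: input = 68,922,400 / 0.912 = 75,572,807 BTU = 755.7 therm → 755.7 × €1.25 = €944.66
Electric: 68,922,400 BTU / 3412 = 20,200 kWh → × €0.153 = €3,090.60
Difference = |€944.66 − €3,090.60| = €2,145.94 ≈ €2146

€2146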